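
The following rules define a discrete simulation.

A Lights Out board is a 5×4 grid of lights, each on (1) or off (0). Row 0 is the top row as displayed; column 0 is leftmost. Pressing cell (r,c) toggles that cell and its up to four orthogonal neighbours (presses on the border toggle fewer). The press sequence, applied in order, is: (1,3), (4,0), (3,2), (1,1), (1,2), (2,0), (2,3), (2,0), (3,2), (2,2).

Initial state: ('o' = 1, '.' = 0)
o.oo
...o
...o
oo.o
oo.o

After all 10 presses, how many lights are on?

[0] o.oo
...o
...o
oo.o
oo.o
[1] o.o.
..o.
....
oo.o
oo.o
[2] o.o.
..o.
....
.o.o
...o
[3] o.o.
..o.
..o.
..o.
..oo
[4] ooo.
oo..
.oo.
..o.
..oo
[5] oo..
o.oo
.o..
..o.
..oo
[6] oo..
..oo
o...
o.o.
..oo
[7] oo..
..o.
o.oo
o.oo
..oo
[8] oo..
o.o.
.ooo
..oo
..oo
[9] oo..
o.o.
.o.o
.o..
...o
[10] oo..
o...
..o.
.oo.
...o

7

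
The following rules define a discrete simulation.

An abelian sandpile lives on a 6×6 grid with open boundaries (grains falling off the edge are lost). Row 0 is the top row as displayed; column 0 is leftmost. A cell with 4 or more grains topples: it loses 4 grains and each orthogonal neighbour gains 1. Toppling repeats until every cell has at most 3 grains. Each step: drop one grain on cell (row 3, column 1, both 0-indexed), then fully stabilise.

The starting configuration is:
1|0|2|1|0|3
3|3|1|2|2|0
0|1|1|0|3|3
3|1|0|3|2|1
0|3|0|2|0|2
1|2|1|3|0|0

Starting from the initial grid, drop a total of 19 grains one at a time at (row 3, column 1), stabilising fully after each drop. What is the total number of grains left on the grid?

0) 1|0|2|1|0|3
3|3|1|2|2|0
0|1|1|0|3|3
3|1|0|3|2|1
0|3|0|2|0|2
1|2|1|3|0|0
1) 1|0|2|1|0|3
3|3|1|2|2|0
0|1|1|0|3|3
3|2|0|3|2|1
0|3|0|2|0|2
1|2|1|3|0|0
2) 1|0|2|1|0|3
3|3|1|2|2|0
0|1|1|0|3|3
3|3|0|3|2|1
0|3|0|2|0|2
1|2|1|3|0|0
3) 1|0|2|1|0|3
3|3|1|2|2|0
1|2|1|0|3|3
0|2|1|3|2|1
2|0|1|2|0|2
1|3|1|3|0|0
4) 1|0|2|1|0|3
3|3|1|2|2|0
1|2|1|0|3|3
0|3|1|3|2|1
2|0|1|2|0|2
1|3|1|3|0|0
5) 1|0|2|1|0|3
3|3|1|2|2|0
1|3|1|0|3|3
1|0|2|3|2|1
2|1|1|2|0|2
1|3|1|3|0|0
6) 1|0|2|1|0|3
3|3|1|2|2|0
1|3|1|0|3|3
1|1|2|3|2|1
2|1|1|2|0|2
1|3|1|3|0|0
7) 1|0|2|1|0|3
3|3|1|2|2|0
1|3|1|0|3|3
1|2|2|3|2|1
2|1|1|2|0|2
1|3|1|3|0|0
8) 1|0|2|1|0|3
3|3|1|2|2|0
1|3|1|0|3|3
1|3|2|3|2|1
2|1|1|2|0|2
1|3|1|3|0|0
9) 2|1|2|1|0|3
0|1|2|2|2|0
3|1|2|0|3|3
2|1|3|3|2|1
2|2|1|2|0|2
1|3|1|3|0|0
10) 2|1|2|1|0|3
0|1|2|2|2|0
3|1|2|0|3|3
2|2|3|3|2|1
2|2|1|2|0|2
1|3|1|3|0|0
11) 2|1|2|1|0|3
0|1|2|2|2|0
3|1|2|0|3|3
2|3|3|3|2|1
2|2|1|2|0|2
1|3|1|3|0|0
12) 2|1|2|1|0|3
0|1|2|2|2|0
3|2|3|1|3|3
3|1|1|0|3|1
2|3|2|3|0|2
1|3|1|3|0|0
13) 2|1|2|1|0|3
0|1|2|2|2|0
3|2|3|1|3|3
3|2|1|0|3|1
2|3|2|3|0|2
1|3|1|3|0|0
14) 2|1|2|1|0|3
0|1|2|2|2|0
3|2|3|1|3|3
3|3|1|0|3|1
2|3|2|3|0|2
1|3|1|3|0|0
15) 2|1|2|1|0|3
1|2|3|2|2|0
1|1|0|2|3|3
2|3|3|0|3|1
0|2|3|3|0|2
3|0|2|3|0|0
16) 2|1|2|1|0|3
1|2|3|2|2|0
1|2|1|2|3|3
3|2|1|2|3|1
1|0|3|1|1|2
3|2|0|1|1|0
17) 2|1|2|1|0|3
1|2|3|2|2|0
1|2|1|2|3|3
3|3|1|2|3|1
1|0|3|1|1|2
3|2|0|1|1|0
18) 2|1|2|1|0|3
1|2|3|2|2|0
2|3|1|2|3|3
0|1|2|2|3|1
2|1|3|1|1|2
3|2|0|1|1|0
19) 2|1|2|1|0|3
1|2|3|2|2|0
2|3|1|2|3|3
0|2|2|2|3|1
2|1|3|1|1|2
3|2|0|1|1|0

60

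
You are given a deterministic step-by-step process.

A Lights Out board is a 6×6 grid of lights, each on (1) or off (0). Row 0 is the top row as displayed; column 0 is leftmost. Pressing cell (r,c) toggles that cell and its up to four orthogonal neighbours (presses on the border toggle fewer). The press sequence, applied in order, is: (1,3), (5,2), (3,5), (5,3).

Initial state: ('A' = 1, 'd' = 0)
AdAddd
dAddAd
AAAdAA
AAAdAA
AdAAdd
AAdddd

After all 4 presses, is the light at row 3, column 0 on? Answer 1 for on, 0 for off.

1

0) AdAddd
dAddAd
AAAdAA
AAAdAA
AdAAdd
AAdddd
1) AdAAdd
dAAAdd
AAAAAA
AAAdAA
AdAAdd
AAdddd
2) AdAAdd
dAAAdd
AAAAAA
AAAdAA
AddAdd
AdAAdd
3) AdAAdd
dAAAdd
AAAAAd
AAAddd
AddAdA
AdAAdd
4) AdAAdd
dAAAdd
AAAAAd
AAAddd
AddddA
AdddAd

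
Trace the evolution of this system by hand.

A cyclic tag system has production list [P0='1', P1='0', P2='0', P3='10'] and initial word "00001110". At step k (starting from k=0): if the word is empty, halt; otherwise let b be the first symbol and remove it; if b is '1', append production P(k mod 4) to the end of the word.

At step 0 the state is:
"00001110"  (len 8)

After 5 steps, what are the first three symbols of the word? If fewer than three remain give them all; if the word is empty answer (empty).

110

gen 0: "00001110"  (len 8)
gen 1: "0001110"  (len 7)
gen 2: "001110"  (len 6)
gen 3: "01110"  (len 5)
gen 4: "1110"  (len 4)
gen 5: "1101"  (len 4)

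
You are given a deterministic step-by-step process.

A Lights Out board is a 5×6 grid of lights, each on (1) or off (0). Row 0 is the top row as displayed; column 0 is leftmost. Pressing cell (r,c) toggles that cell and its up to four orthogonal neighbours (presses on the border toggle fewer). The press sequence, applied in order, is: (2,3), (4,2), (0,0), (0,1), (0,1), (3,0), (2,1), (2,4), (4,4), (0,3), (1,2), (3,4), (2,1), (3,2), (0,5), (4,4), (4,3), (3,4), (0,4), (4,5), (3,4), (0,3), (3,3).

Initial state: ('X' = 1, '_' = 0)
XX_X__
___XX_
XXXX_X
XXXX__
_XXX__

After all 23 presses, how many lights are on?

t=0: XX_X__
___XX_
XXXX_X
XXXX__
_XXX__
t=1: XX_X__
____X_
XX__XX
XXX___
_XXX__
t=2: XX_X__
____X_
XX__XX
XX____
______
t=3: ___X__
X___X_
XX__XX
XX____
______
t=4: XXXX__
XX__X_
XX__XX
XX____
______
t=5: ___X__
X___X_
XX__XX
XX____
______
t=6: ___X__
X___X_
_X__XX
______
X_____
t=7: ___X__
XX__X_
X_X_XX
_X____
X_____
t=8: ___X__
XX____
X_XX__
_X__X_
X_____
t=9: ___X__
XX____
X_XX__
_X____
X__XXX
t=10: __X_X_
XX_X__
X_XX__
_X____
X__XXX
t=11: ____X_
X_X___
X__X__
_X____
X__XXX
t=12: ____X_
X_X___
X__XX_
_X_XXX
X__X_X
t=13: ____X_
XXX___
_XXXX_
___XXX
X__X_X
t=14: ____X_
XXX___
_X_XX_
_XX_XX
X_XX_X
t=15: _____X
XXX__X
_X_XX_
_XX_XX
X_XX_X
t=16: _____X
XXX__X
_X_XX_
_XX__X
X_X_X_
t=17: _____X
XXX__X
_X_XX_
_XXX_X
X__X__
t=18: _____X
XXX__X
_X_X__
_XX_X_
X__XX_
t=19: ___XX_
XXX_XX
_X_X__
_XX_X_
X__XX_
t=20: ___XX_
XXX_XX
_X_X__
_XX_XX
X__X_X
t=21: ___XX_
XXX_XX
_X_XX_
_XXX__
X__XXX
t=22: __X___
XXXXXX
_X_XX_
_XXX__
X__XXX
t=23: __X___
XXXXXX
_X__X_
_X__X_
X___XX

14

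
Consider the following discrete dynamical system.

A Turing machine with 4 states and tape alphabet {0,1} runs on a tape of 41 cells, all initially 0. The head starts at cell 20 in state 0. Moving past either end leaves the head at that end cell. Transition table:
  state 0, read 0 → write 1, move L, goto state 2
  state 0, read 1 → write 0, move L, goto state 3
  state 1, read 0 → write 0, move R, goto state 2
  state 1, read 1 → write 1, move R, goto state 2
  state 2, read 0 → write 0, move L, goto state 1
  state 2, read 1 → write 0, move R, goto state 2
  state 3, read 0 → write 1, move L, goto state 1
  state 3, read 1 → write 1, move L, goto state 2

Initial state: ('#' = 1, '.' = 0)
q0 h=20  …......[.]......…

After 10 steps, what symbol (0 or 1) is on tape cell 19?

step 0: q0 h=20  …......[.]......…
step 1: q2 h=19  …......[.]#.....…
step 2: q1 h=18  …......[.].#....…
step 3: q2 h=19  …......[.]#.....…
step 4: q1 h=18  …......[.].#....…
step 5: q2 h=19  …......[.]#.....…
step 6: q1 h=18  …......[.].#....…
step 7: q2 h=19  …......[.]#.....…
step 8: q1 h=18  …......[.].#....…
step 9: q2 h=19  …......[.]#.....…
step 10: q1 h=18  …......[.].#....…

0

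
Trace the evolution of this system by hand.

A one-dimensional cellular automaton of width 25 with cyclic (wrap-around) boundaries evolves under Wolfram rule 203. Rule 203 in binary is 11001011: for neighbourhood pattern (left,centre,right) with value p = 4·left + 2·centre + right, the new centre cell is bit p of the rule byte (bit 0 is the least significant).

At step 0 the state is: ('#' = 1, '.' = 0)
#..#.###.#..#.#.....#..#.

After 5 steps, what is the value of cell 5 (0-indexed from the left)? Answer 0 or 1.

1

t=0: #..#.###.#..#.#.....#..#.
t=1: ..#..###...#....####..#..
t=2: ##..####.##..#######.#..#
t=3: ##.#####.##.########...##
t=4: ##.#####.##.########.####
t=5: ##.#####.##.########.####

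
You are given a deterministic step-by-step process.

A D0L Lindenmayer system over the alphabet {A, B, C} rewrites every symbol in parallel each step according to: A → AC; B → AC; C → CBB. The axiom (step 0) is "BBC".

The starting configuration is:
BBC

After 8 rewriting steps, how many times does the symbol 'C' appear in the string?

step 0: BBC
step 1: ACACCBB
step 2: ACCBBACCBBCBBACAC
step 3: ACCBBCBBACACACCBBCBBACACCBBACACACCBBACCBB
step 4: ACCBBCBBACACCBBACACACCBBACCBBACCBBCBBACACCBBACACACCBBACCBBCBBACACACCBBACCBBACCBBCBBACACACCBBCBBACAC
step 5: ACCBBCBBACACCBBACACACCBBACCBBCBBACACACCBBACCBBACCBBCBBACAC…ACCBBCBBACACCBBACACACCBBACCBBACCBBCBBACACCBBACACACCBBACCBB  (len 239)
step 6: ACCBBCBBACACCBBACACACCBBACCBBCBBACACACCBBACCBBACCBBCBBACAC…CBBACACACCBBACCBBCBBACACACCBBACCBBACCBBCBBACACACCBBCBBACAC  (len 577)
step 7: ACCBBCBBACACCBBACACACCBBACCBBCBBACACACCBBACCBBACCBBCBBACAC…ACCBBCBBACACCBBACACACCBBACCBBACCBBCBBACACCBBACACACCBBACCBB  (len 1393)
step 8: ACCBBCBBACACCBBACACACCBBACCBBCBBACACACCBBACCBBACCBBCBBACAC…CBBACACACCBBACCBBCBBACACACCBBACCBBACCBBCBBACACACCBBCBBACAC  (len 3363)

1393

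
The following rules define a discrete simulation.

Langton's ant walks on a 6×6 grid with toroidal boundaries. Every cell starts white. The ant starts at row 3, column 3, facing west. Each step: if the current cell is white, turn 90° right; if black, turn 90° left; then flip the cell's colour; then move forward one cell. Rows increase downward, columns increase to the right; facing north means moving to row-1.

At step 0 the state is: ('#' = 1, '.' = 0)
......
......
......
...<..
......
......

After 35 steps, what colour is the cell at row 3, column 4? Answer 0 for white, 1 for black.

0) ......
......
......
...<..
......
......
1) ......
......
...^..
...#..
......
......
2) ......
......
...#>.
...#..
......
......
3) ......
......
...##.
...#v.
......
......
4) ......
......
...##.
...<#.
......
......
5) ......
......
...##.
....#.
...v..
......
6) ......
......
...##.
....#.
..<#..
......
7) ......
......
...##.
..^.#.
..##..
......
8) ......
......
...##.
..#>#.
..##..
......
9) ......
......
...##.
..###.
..#v..
......
10) ......
......
...##.
..###.
..#.>.
......
11) ......
......
...##.
..###.
..#.#.
....v.
12) ......
......
...##.
..###.
..#.#.
...<#.
13) ......
......
...##.
..###.
..#^#.
...##.
14) ......
......
...##.
..###.
..##>.
...##.
15) ......
......
...##.
..##^.
..##..
...##.
16) ......
......
...##.
..#<..
..##..
...##.
17) ......
......
...##.
..#...
..#v..
...##.
18) ......
......
...##.
..#...
..#.>.
...##.
19) ......
......
...##.
..#...
..#.#.
...#v.
20) ......
......
...##.
..#...
..#.#.
...#.>
21) .....v
......
...##.
..#...
..#.#.
...#.#
22) ....<#
......
...##.
..#...
..#.#.
...#.#
23) ....##
......
...##.
..#...
..#.#.
...#^#
24) ....##
......
...##.
..#...
..#.#.
...##>
25) ....##
......
...##.
..#...
..#.#^
...##.
26) ....##
......
...##.
..#...
>.#.##
...##.
27) ....##
......
...##.
..#...
#.#.##
v..##.
28) ....##
......
...##.
..#...
#.#.##
#..##<
29) ....##
......
...##.
..#...
#.#.#^
#..###
30) ....##
......
...##.
..#...
#.#.<.
#..###
31) ....##
......
...##.
..#...
#.#...
#..#v#
32) ....##
......
...##.
..#...
#.#...
#..#.>
33) ....##
......
...##.
..#...
#.#..^
#..#..
34) ....##
......
...##.
..#...
>.#..#
#..#..
35) ....##
......
...##.
^.#...
..#..#
#..#..

0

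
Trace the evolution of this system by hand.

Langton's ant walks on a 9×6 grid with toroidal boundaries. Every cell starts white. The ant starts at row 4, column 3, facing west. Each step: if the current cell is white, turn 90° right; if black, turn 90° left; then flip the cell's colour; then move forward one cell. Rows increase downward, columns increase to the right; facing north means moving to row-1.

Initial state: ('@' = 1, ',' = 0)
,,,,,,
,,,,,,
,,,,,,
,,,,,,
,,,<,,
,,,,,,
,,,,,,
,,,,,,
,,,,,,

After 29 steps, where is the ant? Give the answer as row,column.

5,5

t=0: ,,,,,,
,,,,,,
,,,,,,
,,,,,,
,,,<,,
,,,,,,
,,,,,,
,,,,,,
,,,,,,
t=1: ,,,,,,
,,,,,,
,,,,,,
,,,^,,
,,,@,,
,,,,,,
,,,,,,
,,,,,,
,,,,,,
t=2: ,,,,,,
,,,,,,
,,,,,,
,,,@>,
,,,@,,
,,,,,,
,,,,,,
,,,,,,
,,,,,,
t=3: ,,,,,,
,,,,,,
,,,,,,
,,,@@,
,,,@v,
,,,,,,
,,,,,,
,,,,,,
,,,,,,
t=4: ,,,,,,
,,,,,,
,,,,,,
,,,@@,
,,,<@,
,,,,,,
,,,,,,
,,,,,,
,,,,,,
t=5: ,,,,,,
,,,,,,
,,,,,,
,,,@@,
,,,,@,
,,,v,,
,,,,,,
,,,,,,
,,,,,,
t=6: ,,,,,,
,,,,,,
,,,,,,
,,,@@,
,,,,@,
,,<@,,
,,,,,,
,,,,,,
,,,,,,
t=7: ,,,,,,
,,,,,,
,,,,,,
,,,@@,
,,^,@,
,,@@,,
,,,,,,
,,,,,,
,,,,,,
t=8: ,,,,,,
,,,,,,
,,,,,,
,,,@@,
,,@>@,
,,@@,,
,,,,,,
,,,,,,
,,,,,,
t=9: ,,,,,,
,,,,,,
,,,,,,
,,,@@,
,,@@@,
,,@v,,
,,,,,,
,,,,,,
,,,,,,
t=10: ,,,,,,
,,,,,,
,,,,,,
,,,@@,
,,@@@,
,,@,>,
,,,,,,
,,,,,,
,,,,,,
t=11: ,,,,,,
,,,,,,
,,,,,,
,,,@@,
,,@@@,
,,@,@,
,,,,v,
,,,,,,
,,,,,,
t=12: ,,,,,,
,,,,,,
,,,,,,
,,,@@,
,,@@@,
,,@,@,
,,,<@,
,,,,,,
,,,,,,
t=13: ,,,,,,
,,,,,,
,,,,,,
,,,@@,
,,@@@,
,,@^@,
,,,@@,
,,,,,,
,,,,,,
t=14: ,,,,,,
,,,,,,
,,,,,,
,,,@@,
,,@@@,
,,@@>,
,,,@@,
,,,,,,
,,,,,,
t=15: ,,,,,,
,,,,,,
,,,,,,
,,,@@,
,,@@^,
,,@@,,
,,,@@,
,,,,,,
,,,,,,
t=16: ,,,,,,
,,,,,,
,,,,,,
,,,@@,
,,@<,,
,,@@,,
,,,@@,
,,,,,,
,,,,,,
t=17: ,,,,,,
,,,,,,
,,,,,,
,,,@@,
,,@,,,
,,@v,,
,,,@@,
,,,,,,
,,,,,,
t=18: ,,,,,,
,,,,,,
,,,,,,
,,,@@,
,,@,,,
,,@,>,
,,,@@,
,,,,,,
,,,,,,
t=19: ,,,,,,
,,,,,,
,,,,,,
,,,@@,
,,@,,,
,,@,@,
,,,@v,
,,,,,,
,,,,,,
t=20: ,,,,,,
,,,,,,
,,,,,,
,,,@@,
,,@,,,
,,@,@,
,,,@,>
,,,,,,
,,,,,,
t=21: ,,,,,,
,,,,,,
,,,,,,
,,,@@,
,,@,,,
,,@,@,
,,,@,@
,,,,,v
,,,,,,
t=22: ,,,,,,
,,,,,,
,,,,,,
,,,@@,
,,@,,,
,,@,@,
,,,@,@
,,,,<@
,,,,,,
t=23: ,,,,,,
,,,,,,
,,,,,,
,,,@@,
,,@,,,
,,@,@,
,,,@^@
,,,,@@
,,,,,,
t=24: ,,,,,,
,,,,,,
,,,,,,
,,,@@,
,,@,,,
,,@,@,
,,,@@>
,,,,@@
,,,,,,
t=25: ,,,,,,
,,,,,,
,,,,,,
,,,@@,
,,@,,,
,,@,@^
,,,@@,
,,,,@@
,,,,,,
t=26: ,,,,,,
,,,,,,
,,,,,,
,,,@@,
,,@,,,
>,@,@@
,,,@@,
,,,,@@
,,,,,,
t=27: ,,,,,,
,,,,,,
,,,,,,
,,,@@,
,,@,,,
@,@,@@
v,,@@,
,,,,@@
,,,,,,
t=28: ,,,,,,
,,,,,,
,,,,,,
,,,@@,
,,@,,,
@,@,@@
@,,@@<
,,,,@@
,,,,,,
t=29: ,,,,,,
,,,,,,
,,,,,,
,,,@@,
,,@,,,
@,@,@^
@,,@@@
,,,,@@
,,,,,,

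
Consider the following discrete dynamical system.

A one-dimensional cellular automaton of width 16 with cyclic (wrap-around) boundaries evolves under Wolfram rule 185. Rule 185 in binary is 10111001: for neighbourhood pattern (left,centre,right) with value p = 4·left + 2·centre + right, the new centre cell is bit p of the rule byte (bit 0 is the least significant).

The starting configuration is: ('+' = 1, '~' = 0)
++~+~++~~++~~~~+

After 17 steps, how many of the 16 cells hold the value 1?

t=0: ++~+~++~~++~~~~+
t=1: +~+~++~+~+~+++~+
t=2: ~+~++~+~+~+++~++
t=3: +~++~+~+~+++~++~
t=4: ~++~+~+~+++~++~+
t=5: ++~+~+~+++~++~+~
t=6: +~+~+~+++~++~+~+
t=7: ~+~+~+++~++~+~++
t=8: +~+~+++~++~+~++~
t=9: ~+~+++~++~+~++~+
t=10: +~+++~++~+~++~+~
t=11: ~+++~++~+~++~+~+
t=12: +++~++~+~++~+~+~
t=13: ++~++~+~++~+~+~+
t=14: +~++~+~++~+~+~++
t=15: ~++~+~++~+~+~+++
t=16: ++~+~++~+~+~+++~
t=17: +~+~++~+~+~+++~+

10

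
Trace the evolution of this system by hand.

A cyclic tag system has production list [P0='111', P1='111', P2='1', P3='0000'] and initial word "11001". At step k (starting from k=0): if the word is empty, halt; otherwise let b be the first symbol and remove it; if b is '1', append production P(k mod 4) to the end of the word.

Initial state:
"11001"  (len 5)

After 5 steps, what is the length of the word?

step 0: "11001"  (len 5)
step 1: "1001111"  (len 7)
step 2: "001111111"  (len 9)
step 3: "01111111"  (len 8)
step 4: "1111111"  (len 7)
step 5: "111111111"  (len 9)

9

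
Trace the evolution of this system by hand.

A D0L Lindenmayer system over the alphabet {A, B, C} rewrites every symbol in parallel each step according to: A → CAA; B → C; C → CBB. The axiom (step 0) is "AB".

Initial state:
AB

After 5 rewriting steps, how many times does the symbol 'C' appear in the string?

t=0: AB
t=1: CAAC
t=2: CBBCAACAACBB
t=3: CBBCCCBBCAACAACBBCAACAACBBCC
t=4: CBBCCCBBCBBCBBCCCBBCAACAACBBCAACAACBBCCCBBCAACAACBBCAACAACBBCCCBBCBB
t=5: CBBCCCBBCBBCBBCCCBBCCCBBCCCBBCBBCBBCCCBBCAACAACBBCAACAACBB…AACAACBBCAACAACBBCCCBBCAACAACBBCAACAACBBCCCBBCBBCBBCCCBBCC  (len 156)

68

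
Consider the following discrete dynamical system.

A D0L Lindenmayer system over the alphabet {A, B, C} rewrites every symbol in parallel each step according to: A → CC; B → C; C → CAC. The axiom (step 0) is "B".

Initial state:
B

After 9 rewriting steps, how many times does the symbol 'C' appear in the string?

[0] B
[1] C
[2] CAC
[3] CACCCCAC
[4] CACCCCACCACCACCACCCCAC
[5] CACCCCACCACCACCACCCCACCACCCCACCACCCCACCACCCCACCACCACCACCCCAC
[6] CACCCCACCACCACCACCCCACCACCCCACCACCCCACCACCCCACCACCACCACCCC…CCCCACCACCACCACCCCACCACCCCACCACCCCACCACCCCACCACCACCACCCCAC  (len 164)
[7] CACCCCACCACCACCACCCCACCACCCCACCACCCCACCACCCCACCACCACCACCCC…CCCCACCACCACCACCCCACCACCCCACCACCCCACCACCCCACCACCACCACCCCAC  (len 448)
[8] CACCCCACCACCACCACCCCACCACCCCACCACCCCACCACCCCACCACCACCACCCC…CCCCACCACCACCACCCCACCACCCCACCACCCCACCACCCCACCACCACCACCCCAC  (len 1224)
[9] CACCCCACCACCACCACCCCACCACCCCACCACCCCACCACCCCACCACCACCACCCC…CCCCACCACCACCACCCCACCACCCCACCACCCCACCACCCCACCACCACCACCCCAC  (len 3344)

2448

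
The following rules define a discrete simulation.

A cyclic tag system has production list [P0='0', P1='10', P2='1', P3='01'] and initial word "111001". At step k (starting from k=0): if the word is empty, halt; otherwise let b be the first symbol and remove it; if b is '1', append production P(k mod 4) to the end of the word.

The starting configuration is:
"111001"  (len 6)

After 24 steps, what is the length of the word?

3

[0] "111001"  (len 6)
[1] "110010"  (len 6)
[2] "1001010"  (len 7)
[3] "0010101"  (len 7)
[4] "010101"  (len 6)
[5] "10101"  (len 5)
[6] "010110"  (len 6)
[7] "10110"  (len 5)
[8] "011001"  (len 6)
[9] "11001"  (len 5)
[10] "100110"  (len 6)
[11] "001101"  (len 6)
[12] "01101"  (len 5)
[13] "1101"  (len 4)
[14] "10110"  (len 5)
[15] "01101"  (len 5)
[16] "1101"  (len 4)
[17] "1010"  (len 4)
[18] "01010"  (len 5)
[19] "1010"  (len 4)
[20] "01001"  (len 5)
[21] "1001"  (len 4)
[22] "00110"  (len 5)
[23] "0110"  (len 4)
[24] "110"  (len 3)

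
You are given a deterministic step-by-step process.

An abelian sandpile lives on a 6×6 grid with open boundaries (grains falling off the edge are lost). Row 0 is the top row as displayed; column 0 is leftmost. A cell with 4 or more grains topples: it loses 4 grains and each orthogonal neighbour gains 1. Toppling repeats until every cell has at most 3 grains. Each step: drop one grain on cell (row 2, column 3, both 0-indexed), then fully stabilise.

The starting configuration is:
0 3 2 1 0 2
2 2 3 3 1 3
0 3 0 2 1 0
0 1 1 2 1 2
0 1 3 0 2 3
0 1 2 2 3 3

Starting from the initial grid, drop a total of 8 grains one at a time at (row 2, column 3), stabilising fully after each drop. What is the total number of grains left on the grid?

step 0: 0 3 2 1 0 2
2 2 3 3 1 3
0 3 0 2 1 0
0 1 1 2 1 2
0 1 3 0 2 3
0 1 2 2 3 3
step 1: 0 3 2 1 0 2
2 2 3 3 1 3
0 3 0 3 1 0
0 1 1 2 1 2
0 1 3 0 2 3
0 1 2 2 3 3
step 2: 0 3 3 2 0 2
2 3 0 1 2 3
0 3 2 1 2 0
0 1 1 3 1 2
0 1 3 0 2 3
0 1 2 2 3 3
step 3: 0 3 3 2 0 2
2 3 0 1 2 3
0 3 2 2 2 0
0 1 1 3 1 2
0 1 3 0 2 3
0 1 2 2 3 3
step 4: 0 3 3 2 0 2
2 3 0 1 2 3
0 3 2 3 2 0
0 1 1 3 1 2
0 1 3 0 2 3
0 1 2 2 3 3
step 5: 0 3 3 2 0 2
2 3 0 2 2 3
0 3 3 1 3 0
0 1 2 0 2 2
0 1 3 1 2 3
0 1 2 2 3 3
step 6: 0 3 3 2 0 2
2 3 0 2 2 3
0 3 3 2 3 0
0 1 2 0 2 2
0 1 3 1 2 3
0 1 2 2 3 3
step 7: 0 3 3 2 0 2
2 3 0 2 2 3
0 3 3 3 3 0
0 1 2 0 2 2
0 1 3 1 2 3
0 1 2 2 3 3
step 8: 1 1 0 3 0 2
3 1 3 3 3 3
1 1 1 2 0 1
0 2 3 1 3 2
0 1 3 1 2 3
0 1 2 2 3 3

61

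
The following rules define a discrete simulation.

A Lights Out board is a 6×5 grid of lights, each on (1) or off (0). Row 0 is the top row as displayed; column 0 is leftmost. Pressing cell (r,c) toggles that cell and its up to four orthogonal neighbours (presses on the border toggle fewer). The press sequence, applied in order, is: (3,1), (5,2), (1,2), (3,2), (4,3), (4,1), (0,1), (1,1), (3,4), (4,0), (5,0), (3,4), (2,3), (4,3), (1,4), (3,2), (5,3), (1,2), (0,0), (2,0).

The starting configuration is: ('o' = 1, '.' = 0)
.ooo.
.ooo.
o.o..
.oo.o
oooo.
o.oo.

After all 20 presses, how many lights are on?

18

gen 0: .ooo.
.ooo.
o.o..
.oo.o
oooo.
o.oo.
gen 1: .ooo.
.ooo.
ooo..
o...o
o.oo.
o.oo.
gen 2: .ooo.
.ooo.
ooo..
o...o
o..o.
oo...
gen 3: .o.o.
.....
oo...
o...o
o..o.
oo...
gen 4: .o.o.
.....
ooo..
ooooo
o.oo.
oo...
gen 5: .o.o.
.....
ooo..
ooo.o
o...o
oo.o.
gen 6: .o.o.
.....
ooo..
o.o.o
.oo.o
o..o.
gen 7: o.oo.
.o...
ooo..
o.o.o
.oo.o
o..o.
gen 8: oooo.
o.o..
o.o..
o.o.o
.oo.o
o..o.
gen 9: oooo.
o.o..
o.o.o
o.oo.
.oo..
o..o.
gen 10: oooo.
o.o..
o.o.o
..oo.
o.o..
...o.
gen 11: oooo.
o.o..
o.o.o
..oo.
..o..
oo.o.
gen 12: oooo.
o.o..
o.o..
..o.o
..o.o
oo.o.
gen 13: oooo.
o.oo.
o..oo
..ooo
..o.o
oo.o.
gen 14: oooo.
o.oo.
o..oo
..o.o
...o.
oo...
gen 15: ooooo
o.o.o
o..o.
..o.o
...o.
oo...
gen 16: ooooo
o.o.o
o.oo.
.o.oo
..oo.
oo...
gen 17: ooooo
o.o.o
o.oo.
.o.oo
..o..
ooooo
gen 18: oo.oo
oo.oo
o..o.
.o.oo
..o..
ooooo
gen 19: ...oo
.o.oo
o..o.
.o.oo
..o..
ooooo
gen 20: ...oo
oo.oo
.o.o.
oo.oo
..o..
ooooo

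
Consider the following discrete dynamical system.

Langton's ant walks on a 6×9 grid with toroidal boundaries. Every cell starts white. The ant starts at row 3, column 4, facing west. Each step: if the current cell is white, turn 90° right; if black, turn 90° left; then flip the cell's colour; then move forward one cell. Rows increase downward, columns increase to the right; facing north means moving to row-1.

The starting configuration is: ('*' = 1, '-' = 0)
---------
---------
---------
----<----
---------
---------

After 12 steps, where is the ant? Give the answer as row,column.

t=0: ---------
---------
---------
----<----
---------
---------
t=1: ---------
---------
----^----
----*----
---------
---------
t=2: ---------
---------
----*>---
----*----
---------
---------
t=3: ---------
---------
----**---
----*v---
---------
---------
t=4: ---------
---------
----**---
----<*---
---------
---------
t=5: ---------
---------
----**---
-----*---
----v----
---------
t=6: ---------
---------
----**---
-----*---
---<*----
---------
t=7: ---------
---------
----**---
---^-*---
---**----
---------
t=8: ---------
---------
----**---
---*>*---
---**----
---------
t=9: ---------
---------
----**---
---***---
---*v----
---------
t=10: ---------
---------
----**---
---***---
---*->---
---------
t=11: ---------
---------
----**---
---***---
---*-*---
-----v---
t=12: ---------
---------
----**---
---***---
---*-*---
----<*---

5,4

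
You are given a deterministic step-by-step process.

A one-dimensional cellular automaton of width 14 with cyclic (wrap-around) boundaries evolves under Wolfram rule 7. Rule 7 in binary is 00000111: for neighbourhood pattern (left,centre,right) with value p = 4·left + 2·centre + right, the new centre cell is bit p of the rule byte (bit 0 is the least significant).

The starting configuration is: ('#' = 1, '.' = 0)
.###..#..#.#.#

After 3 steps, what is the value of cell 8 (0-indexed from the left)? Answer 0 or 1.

1

0) .###..#..#.#.#
1) .....##.##.#.#
2) .####......#.#
3) ......######.#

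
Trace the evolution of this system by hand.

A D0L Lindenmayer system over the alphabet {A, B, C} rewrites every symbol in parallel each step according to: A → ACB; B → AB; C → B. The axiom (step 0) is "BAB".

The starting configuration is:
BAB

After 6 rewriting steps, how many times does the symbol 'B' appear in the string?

t=0: BAB
t=1: ABACBAB
t=2: ACBABACBBABACBAB
t=3: ACBBABACBABACBBABABACBABACBBABACBAB
t=4: ACBBABABACBABACBBABACBABACBBABABACBABACBABACBBABACBABACBBABABACBABACBBABACBAB
t=5: ACBBABABACBABACBABACBBABACBABACBBABABACBABACBBABACBABACBBA…ACBABACBBABABACBABACBABACBBABACBABACBBABABACBABACBBABACBAB  (len 170)
t=6: ACBBABABACBABACBABACBBABACBABACBBABACBABACBBABABACBABACBBA…ACBABACBBABABACBABACBABACBBABACBABACBBABABACBABACBBABACBAB  (len 375)

170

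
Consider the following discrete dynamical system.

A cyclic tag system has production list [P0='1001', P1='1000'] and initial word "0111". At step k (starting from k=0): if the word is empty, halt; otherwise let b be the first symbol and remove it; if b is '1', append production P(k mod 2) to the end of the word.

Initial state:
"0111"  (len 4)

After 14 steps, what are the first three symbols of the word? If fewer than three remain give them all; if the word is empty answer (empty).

001

step 0: "0111"  (len 4)
step 1: "111"  (len 3)
step 2: "111000"  (len 6)
step 3: "110001001"  (len 9)
step 4: "100010011000"  (len 12)
step 5: "000100110001001"  (len 15)
step 6: "00100110001001"  (len 14)
step 7: "0100110001001"  (len 13)
step 8: "100110001001"  (len 12)
step 9: "001100010011001"  (len 15)
step 10: "01100010011001"  (len 14)
step 11: "1100010011001"  (len 13)
step 12: "1000100110011000"  (len 16)
step 13: "0001001100110001001"  (len 19)
step 14: "001001100110001001"  (len 18)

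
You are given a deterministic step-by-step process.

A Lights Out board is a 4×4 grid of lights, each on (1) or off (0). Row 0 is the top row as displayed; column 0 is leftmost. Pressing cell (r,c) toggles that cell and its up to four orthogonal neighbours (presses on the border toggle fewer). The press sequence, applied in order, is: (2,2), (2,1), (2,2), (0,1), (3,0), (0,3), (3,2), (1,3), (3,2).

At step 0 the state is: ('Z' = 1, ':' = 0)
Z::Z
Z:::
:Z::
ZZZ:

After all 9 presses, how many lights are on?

step 0: Z::Z
Z:::
:Z::
ZZZ:
step 1: Z::Z
Z:Z:
::ZZ
ZZ::
step 2: Z::Z
ZZZ:
ZZ:Z
Z:::
step 3: Z::Z
ZZ::
Z:Z:
Z:Z:
step 4: :ZZZ
Z:::
Z:Z:
Z:Z:
step 5: :ZZZ
Z:::
::Z:
:ZZ:
step 6: :Z::
Z::Z
::Z:
:ZZ:
step 7: :Z::
Z::Z
::::
:::Z
step 8: :Z:Z
Z:Z:
:::Z
:::Z
step 9: :Z:Z
Z:Z:
::ZZ
:ZZ:

8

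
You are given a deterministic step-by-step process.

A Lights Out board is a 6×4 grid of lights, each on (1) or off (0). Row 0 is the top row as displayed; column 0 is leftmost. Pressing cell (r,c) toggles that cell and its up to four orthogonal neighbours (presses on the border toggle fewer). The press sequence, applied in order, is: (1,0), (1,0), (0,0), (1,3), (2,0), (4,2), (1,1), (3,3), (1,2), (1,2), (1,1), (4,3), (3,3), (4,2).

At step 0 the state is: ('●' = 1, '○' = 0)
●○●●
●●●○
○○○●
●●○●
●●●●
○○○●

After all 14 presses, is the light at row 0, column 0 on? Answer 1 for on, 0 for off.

0

t=0: ●○●●
●●●○
○○○●
●●○●
●●●●
○○○●
t=1: ○○●●
○○●○
●○○●
●●○●
●●●●
○○○●
t=2: ●○●●
●●●○
○○○●
●●○●
●●●●
○○○●
t=3: ○●●●
○●●○
○○○●
●●○●
●●●●
○○○●
t=4: ○●●○
○●○●
○○○○
●●○●
●●●●
○○○●
t=5: ○●●○
●●○●
●●○○
○●○●
●●●●
○○○●
t=6: ○●●○
●●○●
●●○○
○●●●
●○○○
○○●●
t=7: ○○●○
○○●●
●○○○
○●●●
●○○○
○○●●
t=8: ○○●○
○○●●
●○○●
○●○○
●○○●
○○●●
t=9: ○○○○
○●○○
●○●●
○●○○
●○○●
○○●●
t=10: ○○●○
○○●●
●○○●
○●○○
●○○●
○○●●
t=11: ○●●○
●●○●
●●○●
○●○○
●○○●
○○●●
t=12: ○●●○
●●○●
●●○●
○●○●
●○●○
○○●○
t=13: ○●●○
●●○●
●●○○
○●●○
●○●●
○○●○
t=14: ○●●○
●●○●
●●○○
○●○○
●●○○
○○○○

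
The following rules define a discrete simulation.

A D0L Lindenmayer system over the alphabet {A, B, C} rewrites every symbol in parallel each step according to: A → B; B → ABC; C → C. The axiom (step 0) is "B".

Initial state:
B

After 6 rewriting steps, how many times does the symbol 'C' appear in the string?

[0] B
[1] ABC
[2] BABCC
[3] ABCBABCCC
[4] BABCCABCBABCCCC
[5] ABCBABCCCBABCCABCBABCCCCC
[6] BABCCABCBABCCCCABCBABCCCBABCCABCBABCCCCCC

20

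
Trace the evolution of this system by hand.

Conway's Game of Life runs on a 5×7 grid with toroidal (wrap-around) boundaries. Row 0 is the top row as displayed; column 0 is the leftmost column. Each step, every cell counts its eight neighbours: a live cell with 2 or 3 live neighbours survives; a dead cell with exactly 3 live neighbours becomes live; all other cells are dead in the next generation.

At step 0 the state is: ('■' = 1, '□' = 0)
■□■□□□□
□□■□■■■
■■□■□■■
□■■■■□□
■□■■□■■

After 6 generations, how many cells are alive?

2

t=0: ■□■□□□□
□□■□■■■
■■□■□■■
□■■■■□□
■□■■□■■
t=1: ■□■□□□□
□□■□■□□
□□□□□□□
□□□□□□□
■□□□□■■
t=2: ■□□■□■□
□■□■□□□
□□□□□□□
□□□□□□■
■■□□□□■
t=3: □□□□■□□
□□■□■□□
□□□□□□□
□□□□□□■
□■□□□■□
t=4: □□□■■■□
□□□■□□□
□□□□□□□
□□□□□□□
□□□□□■□
t=5: □□□■□■□
□□□■□□□
□□□□□□□
□□□□□□□
□□□□□■□
t=6: □□□□□□□
□□□□■□□
□□□□□□□
□□□□□□□
□□□□■□□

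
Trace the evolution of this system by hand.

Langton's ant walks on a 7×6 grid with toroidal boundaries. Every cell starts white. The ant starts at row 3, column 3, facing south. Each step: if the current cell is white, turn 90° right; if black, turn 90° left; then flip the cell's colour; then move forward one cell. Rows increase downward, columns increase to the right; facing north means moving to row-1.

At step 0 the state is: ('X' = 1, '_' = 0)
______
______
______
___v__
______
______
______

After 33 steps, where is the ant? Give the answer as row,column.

k=0  ______
______
______
___v__
______
______
______
k=1  ______
______
______
__<X__
______
______
______
k=2  ______
______
__^___
__XX__
______
______
______
k=3  ______
______
__X>__
__XX__
______
______
______
k=4  ______
______
__XX__
__Xv__
______
______
______
k=5  ______
______
__XX__
__X_>_
______
______
______
k=6  ______
______
__XX__
__X_X_
____v_
______
______
k=7  ______
______
__XX__
__X_X_
___<X_
______
______
k=8  ______
______
__XX__
__X^X_
___XX_
______
______
k=9  ______
______
__XX__
__XX>_
___XX_
______
______
k=10  ______
______
__XX^_
__XX__
___XX_
______
______
k=11  ______
______
__XXX>
__XX__
___XX_
______
______
k=12  ______
______
__XXXX
__XX_v
___XX_
______
______
k=13  ______
______
__XXXX
__XX<X
___XX_
______
______
k=14  ______
______
__XX^X
__XXXX
___XX_
______
______
k=15  ______
______
__X<_X
__XXXX
___XX_
______
______
k=16  ______
______
__X__X
__XvXX
___XX_
______
______
k=17  ______
______
__X__X
__X_>X
___XX_
______
______
k=18  ______
______
__X_^X
__X__X
___XX_
______
______
k=19  ______
______
__X_X>
__X__X
___XX_
______
______
k=20  ______
_____^
__X_X_
__X__X
___XX_
______
______
k=21  ______
>____X
__X_X_
__X__X
___XX_
______
______
k=22  ______
X____X
v_X_X_
__X__X
___XX_
______
______
k=23  ______
X____X
X_X_X<
__X__X
___XX_
______
______
k=24  ______
X____^
X_X_XX
__X__X
___XX_
______
______
k=25  ______
X___<_
X_X_XX
__X__X
___XX_
______
______
k=26  ____^_
X___X_
X_X_XX
__X__X
___XX_
______
______
k=27  ____X>
X___X_
X_X_XX
__X__X
___XX_
______
______
k=28  ____XX
X___Xv
X_X_XX
__X__X
___XX_
______
______
k=29  ____XX
X___<X
X_X_XX
__X__X
___XX_
______
______
k=30  ____XX
X____X
X_X_vX
__X__X
___XX_
______
______
k=31  ____XX
X____X
X_X__>
__X__X
___XX_
______
______
k=32  ____XX
X____^
X_X___
__X__X
___XX_
______
______
k=33  ____XX
X___<_
X_X___
__X__X
___XX_
______
______

1,4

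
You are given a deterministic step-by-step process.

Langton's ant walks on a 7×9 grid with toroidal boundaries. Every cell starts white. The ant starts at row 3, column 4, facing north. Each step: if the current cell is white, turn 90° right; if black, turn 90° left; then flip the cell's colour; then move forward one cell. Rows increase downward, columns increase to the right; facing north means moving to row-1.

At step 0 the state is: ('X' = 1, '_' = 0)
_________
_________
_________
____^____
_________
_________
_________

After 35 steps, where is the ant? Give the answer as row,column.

6,4

[0] _________
_________
_________
____^____
_________
_________
_________
[1] _________
_________
_________
____X>___
_________
_________
_________
[2] _________
_________
_________
____XX___
_____v___
_________
_________
[3] _________
_________
_________
____XX___
____<X___
_________
_________
[4] _________
_________
_________
____^X___
____XX___
_________
_________
[5] _________
_________
_________
___<_X___
____XX___
_________
_________
[6] _________
_________
___^_____
___X_X___
____XX___
_________
_________
[7] _________
_________
___X>____
___X_X___
____XX___
_________
_________
[8] _________
_________
___XX____
___XvX___
____XX___
_________
_________
[9] _________
_________
___XX____
___<XX___
____XX___
_________
_________
[10] _________
_________
___XX____
____XX___
___vXX___
_________
_________
[11] _________
_________
___XX____
____XX___
__<XXX___
_________
_________
[12] _________
_________
___XX____
__^_XX___
__XXXX___
_________
_________
[13] _________
_________
___XX____
__X>XX___
__XXXX___
_________
_________
[14] _________
_________
___XX____
__XXXX___
__XvXX___
_________
_________
[15] _________
_________
___XX____
__XXXX___
__X_>X___
_________
_________
[16] _________
_________
___XX____
__XX^X___
__X__X___
_________
_________
[17] _________
_________
___XX____
__X<_X___
__X__X___
_________
_________
[18] _________
_________
___XX____
__X__X___
__Xv_X___
_________
_________
[19] _________
_________
___XX____
__X__X___
__<X_X___
_________
_________
[20] _________
_________
___XX____
__X__X___
___X_X___
__v______
_________
[21] _________
_________
___XX____
__X__X___
___X_X___
_<X______
_________
[22] _________
_________
___XX____
__X__X___
_^_X_X___
_XX______
_________
[23] _________
_________
___XX____
__X__X___
_X>X_X___
_XX______
_________
[24] _________
_________
___XX____
__X__X___
_XXX_X___
_Xv______
_________
[25] _________
_________
___XX____
__X__X___
_XXX_X___
_X_>_____
_________
[26] _________
_________
___XX____
__X__X___
_XXX_X___
_X_X_____
___v_____
[27] _________
_________
___XX____
__X__X___
_XXX_X___
_X_X_____
__<X_____
[28] _________
_________
___XX____
__X__X___
_XXX_X___
_X^X_____
__XX_____
[29] _________
_________
___XX____
__X__X___
_XXX_X___
_XX>_____
__XX_____
[30] _________
_________
___XX____
__X__X___
_XX^_X___
_XX______
__XX_____
[31] _________
_________
___XX____
__X__X___
_X<__X___
_XX______
__XX_____
[32] _________
_________
___XX____
__X__X___
_X___X___
_Xv______
__XX_____
[33] _________
_________
___XX____
__X__X___
_X___X___
_X_>_____
__XX_____
[34] _________
_________
___XX____
__X__X___
_X___X___
_X_X_____
__Xv_____
[35] _________
_________
___XX____
__X__X___
_X___X___
_X_X_____
__X_>____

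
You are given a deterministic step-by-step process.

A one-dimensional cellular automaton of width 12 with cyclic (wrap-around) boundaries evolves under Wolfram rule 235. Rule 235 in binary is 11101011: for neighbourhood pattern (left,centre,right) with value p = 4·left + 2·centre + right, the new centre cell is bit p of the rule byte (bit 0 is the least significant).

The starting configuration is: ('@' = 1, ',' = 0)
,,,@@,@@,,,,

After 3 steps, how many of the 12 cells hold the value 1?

[0] ,,,@@,@@,,,,
[1] @@@@@@@@,@@@
[2] @@@@@@@@@@@@
[3] @@@@@@@@@@@@

12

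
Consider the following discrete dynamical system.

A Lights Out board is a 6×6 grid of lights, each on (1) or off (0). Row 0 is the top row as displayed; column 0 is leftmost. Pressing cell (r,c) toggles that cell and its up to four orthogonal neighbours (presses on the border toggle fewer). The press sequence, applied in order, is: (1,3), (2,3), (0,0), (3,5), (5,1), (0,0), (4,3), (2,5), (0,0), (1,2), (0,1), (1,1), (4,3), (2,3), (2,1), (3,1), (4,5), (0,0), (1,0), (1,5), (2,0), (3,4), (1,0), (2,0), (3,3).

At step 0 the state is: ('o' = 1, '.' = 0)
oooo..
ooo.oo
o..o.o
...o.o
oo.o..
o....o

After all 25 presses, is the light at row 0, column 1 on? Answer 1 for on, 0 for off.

1

t=0: oooo..
ooo.oo
o..o.o
...o.o
oo.o..
o....o
t=1: ooo...
oo.o.o
o....o
...o.o
oo.o..
o....o
t=2: ooo...
oo...o
o.oooo
.....o
oo.o..
o....o
t=3: ..o...
.o...o
o.oooo
.....o
oo.o..
o....o
t=4: ..o...
.o...o
o.ooo.
....o.
oo.o.o
o....o
t=5: ..o...
.o...o
o.ooo.
....o.
o..o.o
.oo..o
t=6: ooo...
oo...o
o.ooo.
....o.
o..o.o
.oo..o
t=7: ooo...
oo...o
o.ooo.
...oo.
o.o.oo
.ooo.o
t=8: ooo...
oo....
o.oo.o
...ooo
o.o.oo
.ooo.o
t=9: ..o...
.o....
o.oo.o
...ooo
o.o.oo
.ooo.o
t=10: ......
..oo..
o..o.o
...ooo
o.o.oo
.ooo.o
t=11: ooo...
.ooo..
o..o.o
...ooo
o.o.oo
.ooo.o
t=12: o.o...
o..o..
oo.o.o
...ooo
o.o.oo
.ooo.o
t=13: o.o...
o..o..
oo.o.o
....oo
o..o.o
.oo..o
t=14: o.o...
o.....
ooo.oo
...ooo
o..o.o
.oo..o
t=15: o.o...
oo....
....oo
.o.ooo
o..o.o
.oo..o
t=16: o.o...
oo....
.o..oo
o.oooo
oo.o.o
.oo..o
t=17: o.o...
oo....
.o..oo
o.ooo.
oo.oo.
.oo...
t=18: .oo...
.o....
.o..oo
o.ooo.
oo.oo.
.oo...
t=19: ooo...
o.....
oo..oo
o.ooo.
oo.oo.
.oo...
t=20: ooo..o
o...oo
oo..o.
o.ooo.
oo.oo.
.oo...
t=21: ooo..o
....oo
....o.
..ooo.
oo.oo.
.oo...
t=22: ooo..o
....oo
......
..o..o
oo.o..
.oo...
t=23: .oo..o
oo..oo
o.....
..o..o
oo.o..
.oo...
t=24: .oo..o
.o..oo
.o....
o.o..o
oo.o..
.oo...
t=25: .oo..o
.o..oo
.o.o..
o..ooo
oo....
.oo...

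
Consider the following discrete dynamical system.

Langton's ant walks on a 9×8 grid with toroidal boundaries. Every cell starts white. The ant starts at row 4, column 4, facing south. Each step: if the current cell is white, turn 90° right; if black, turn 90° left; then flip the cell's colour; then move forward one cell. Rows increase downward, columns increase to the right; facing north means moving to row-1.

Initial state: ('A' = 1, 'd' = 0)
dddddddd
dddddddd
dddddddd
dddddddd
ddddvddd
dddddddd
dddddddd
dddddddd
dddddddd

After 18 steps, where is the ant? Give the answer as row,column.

3,5

0) dddddddd
dddddddd
dddddddd
dddddddd
ddddvddd
dddddddd
dddddddd
dddddddd
dddddddd
1) dddddddd
dddddddd
dddddddd
dddddddd
ddd<Addd
dddddddd
dddddddd
dddddddd
dddddddd
2) dddddddd
dddddddd
dddddddd
ddd^dddd
dddAAddd
dddddddd
dddddddd
dddddddd
dddddddd
3) dddddddd
dddddddd
dddddddd
dddA>ddd
dddAAddd
dddddddd
dddddddd
dddddddd
dddddddd
4) dddddddd
dddddddd
dddddddd
dddAAddd
dddAvddd
dddddddd
dddddddd
dddddddd
dddddddd
5) dddddddd
dddddddd
dddddddd
dddAAddd
dddAd>dd
dddddddd
dddddddd
dddddddd
dddddddd
6) dddddddd
dddddddd
dddddddd
dddAAddd
dddAdAdd
dddddvdd
dddddddd
dddddddd
dddddddd
7) dddddddd
dddddddd
dddddddd
dddAAddd
dddAdAdd
dddd<Add
dddddddd
dddddddd
dddddddd
8) dddddddd
dddddddd
dddddddd
dddAAddd
dddA^Add
ddddAAdd
dddddddd
dddddddd
dddddddd
9) dddddddd
dddddddd
dddddddd
dddAAddd
dddAA>dd
ddddAAdd
dddddddd
dddddddd
dddddddd
10) dddddddd
dddddddd
dddddddd
dddAA^dd
dddAAddd
ddddAAdd
dddddddd
dddddddd
dddddddd
11) dddddddd
dddddddd
dddddddd
dddAAA>d
dddAAddd
ddddAAdd
dddddddd
dddddddd
dddddddd
12) dddddddd
dddddddd
dddddddd
dddAAAAd
dddAAdvd
ddddAAdd
dddddddd
dddddddd
dddddddd
13) dddddddd
dddddddd
dddddddd
dddAAAAd
dddAA<Ad
ddddAAdd
dddddddd
dddddddd
dddddddd
14) dddddddd
dddddddd
dddddddd
dddAA^Ad
dddAAAAd
ddddAAdd
dddddddd
dddddddd
dddddddd
15) dddddddd
dddddddd
dddddddd
dddA<dAd
dddAAAAd
ddddAAdd
dddddddd
dddddddd
dddddddd
16) dddddddd
dddddddd
dddddddd
dddAddAd
dddAvAAd
ddddAAdd
dddddddd
dddddddd
dddddddd
17) dddddddd
dddddddd
dddddddd
dddAddAd
dddAd>Ad
ddddAAdd
dddddddd
dddddddd
dddddddd
18) dddddddd
dddddddd
dddddddd
dddAd^Ad
dddAddAd
ddddAAdd
dddddddd
dddddddd
dddddddd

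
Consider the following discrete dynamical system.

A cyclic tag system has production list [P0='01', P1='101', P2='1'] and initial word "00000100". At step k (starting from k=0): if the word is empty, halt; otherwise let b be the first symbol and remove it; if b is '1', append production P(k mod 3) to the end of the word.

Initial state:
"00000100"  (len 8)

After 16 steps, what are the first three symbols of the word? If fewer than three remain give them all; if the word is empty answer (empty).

01

[0] "00000100"  (len 8)
[1] "0000100"  (len 7)
[2] "000100"  (len 6)
[3] "00100"  (len 5)
[4] "0100"  (len 4)
[5] "100"  (len 3)
[6] "001"  (len 3)
[7] "01"  (len 2)
[8] "1"  (len 1)
[9] "1"  (len 1)
[10] "01"  (len 2)
[11] "1"  (len 1)
[12] "1"  (len 1)
[13] "01"  (len 2)
[14] "1"  (len 1)
[15] "1"  (len 1)
[16] "01"  (len 2)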